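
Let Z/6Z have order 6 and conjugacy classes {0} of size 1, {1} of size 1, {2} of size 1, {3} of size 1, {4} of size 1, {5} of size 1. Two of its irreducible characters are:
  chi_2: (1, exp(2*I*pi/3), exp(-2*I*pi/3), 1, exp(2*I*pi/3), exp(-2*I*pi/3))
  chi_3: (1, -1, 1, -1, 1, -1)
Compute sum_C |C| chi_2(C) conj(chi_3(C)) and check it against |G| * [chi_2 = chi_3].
Sum = 0; so <chi_2, chi_3> = 0 (distinct irreducibles are orthogonal).

Reasoning: Compute term by term over conjugacy classes (|C| * chi_2(C) * conj(chi_3(C))):
  1*(1)*conj(1) + 1*(exp(2*I*pi/3))*conj(-1) + 1*(exp(-2*I*pi/3))*conj(1) + 1*(1)*conj(-1) + 1*(exp(2*I*pi/3))*conj(1) + 1*(exp(-2*I*pi/3))*conj(-1)
  = (1) + (-exp(2*I*pi/3)) + (exp(-2*I*pi/3)) + (-1) + (exp(2*I*pi/3)) + (-exp(-2*I*pi/3))
  = 0.
(Exp terms are combined using exp(i*s)*conj(exp(i*t)) = exp(i*(s-t)), and sums of them are collapsed using the identity that for every m > 1 the m distinct m-th roots of unity sum to 0, e.g. 1 + exp(2*I*pi/3) + exp(-2*I*pi/3) = 0.)
Dividing by |G| = 6 gives 0/6 = 0, matching the row-orthogonality relation <chi_2, chi_3> = [chi_2 = chi_3].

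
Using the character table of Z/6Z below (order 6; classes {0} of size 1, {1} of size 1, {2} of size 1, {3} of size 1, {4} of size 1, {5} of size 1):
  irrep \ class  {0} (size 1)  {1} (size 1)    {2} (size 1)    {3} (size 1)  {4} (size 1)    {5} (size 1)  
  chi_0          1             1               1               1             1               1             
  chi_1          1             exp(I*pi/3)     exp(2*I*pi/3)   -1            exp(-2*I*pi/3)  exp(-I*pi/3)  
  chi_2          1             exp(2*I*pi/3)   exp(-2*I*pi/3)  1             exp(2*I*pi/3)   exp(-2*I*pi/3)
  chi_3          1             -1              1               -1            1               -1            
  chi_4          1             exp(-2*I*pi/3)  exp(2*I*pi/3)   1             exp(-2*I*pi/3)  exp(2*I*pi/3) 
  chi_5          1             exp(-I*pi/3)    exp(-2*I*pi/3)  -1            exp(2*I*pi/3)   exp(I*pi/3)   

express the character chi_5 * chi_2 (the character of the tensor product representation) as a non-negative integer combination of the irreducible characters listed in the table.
chi_5 tensor chi_2 = chi_1 (all other irreducibles have multiplicity 0).

Explanation: The character of a tensor product is the pointwise product (chi_5 * chi_2)(C) = chi_5(C) * chi_2(C):
  {0}: (1)*(1), {1}: (exp(-I*pi/3))*(exp(2*I*pi/3)), {2}: (exp(-2*I*pi/3))*(exp(-2*I*pi/3)), {3}: (-1)*(1), {4}: (exp(2*I*pi/3))*(exp(2*I*pi/3)), {5}: (exp(I*pi/3))*(exp(-2*I*pi/3))
so (chi_5 * chi_2) takes values
  {0} -> 1, {1} -> exp(I*pi/3), {2} -> exp(2*I*pi/3), {3} -> -1, {4} -> exp(-2*I*pi/3), {5} -> exp(-I*pi/3).
Now take the inner product of this character with each irreducible chi from the table, <chi_5*chi_2, chi> = (1/6) sum_C |C| (chi_5*chi_2)(C) conj(chi(C)):
  <chi_5*chi_2, chi_0> = (1/6)[1*(1)*conj(1) + 1*(exp(I*pi/3))*conj(1) + 1*(exp(2*I*pi/3))*conj(1) + 1*(-1)*conj(1) + 1*(exp(-2*I*pi/3))*conj(1) + 1*(exp(-I*pi/3))*conj(1)]
      = (1/6)[(1) + (exp(I*pi/3)) + (exp(2*I*pi/3)) + (-1) + (exp(-2*I*pi/3)) + (exp(-I*pi/3))] = 0/6 = 0
  <chi_5*chi_2, chi_1> = (1/6)[1*(1)*conj(1) + 1*(exp(I*pi/3))*conj(exp(I*pi/3)) + 1*(exp(2*I*pi/3))*conj(exp(2*I*pi/3)) + 1*(-1)*conj(-1) + 1*(exp(-2*I*pi/3))*conj(exp(-2*I*pi/3)) + 1*(exp(-I*pi/3))*conj(exp(-I*pi/3))]
      = (1/6)[(1) + (1) + (1) + (1) + (1) + (1)] = 6/6 = 1
  <chi_5*chi_2, chi_2> = (1/6)[1*(1)*conj(1) + 1*(exp(I*pi/3))*conj(exp(2*I*pi/3)) + 1*(exp(2*I*pi/3))*conj(exp(-2*I*pi/3)) + 1*(-1)*conj(1) + 1*(exp(-2*I*pi/3))*conj(exp(2*I*pi/3)) + 1*(exp(-I*pi/3))*conj(exp(-2*I*pi/3))]
      = (1/6)[(1) + (exp(-I*pi/3)) + (exp(-2*I*pi/3)) + (-1) + (exp(2*I*pi/3)) + (exp(I*pi/3))] = 0/6 = 0
  <chi_5*chi_2, chi_3> = (1/6)[1*(1)*conj(1) + 1*(exp(I*pi/3))*conj(-1) + 1*(exp(2*I*pi/3))*conj(1) + 1*(-1)*conj(-1) + 1*(exp(-2*I*pi/3))*conj(1) + 1*(exp(-I*pi/3))*conj(-1)]
      = (1/6)[(1) + (-exp(I*pi/3)) + (exp(2*I*pi/3)) + (1) + (exp(-2*I*pi/3)) + (-exp(-I*pi/3))] = 0/6 = 0
  <chi_5*chi_2, chi_4> = (1/6)[1*(1)*conj(1) + 1*(exp(I*pi/3))*conj(exp(-2*I*pi/3)) + 1*(exp(2*I*pi/3))*conj(exp(2*I*pi/3)) + 1*(-1)*conj(1) + 1*(exp(-2*I*pi/3))*conj(exp(-2*I*pi/3)) + 1*(exp(-I*pi/3))*conj(exp(2*I*pi/3))]
      = (1/6)[(1) + (-1) + (1) + (-1) + (1) + (-1)] = 0/6 = 0
  <chi_5*chi_2, chi_5> = (1/6)[1*(1)*conj(1) + 1*(exp(I*pi/3))*conj(exp(-I*pi/3)) + 1*(exp(2*I*pi/3))*conj(exp(-2*I*pi/3)) + 1*(-1)*conj(-1) + 1*(exp(-2*I*pi/3))*conj(exp(2*I*pi/3)) + 1*(exp(-I*pi/3))*conj(exp(I*pi/3))]
      = (1/6)[(1) + (exp(2*I*pi/3)) + (exp(-2*I*pi/3)) + (1) + (exp(2*I*pi/3)) + (exp(-2*I*pi/3))] = 0/6 = 0
(Exp terms are combined using exp(i*s)*conj(exp(i*t)) = exp(i*(s-t)), and sums of them are collapsed using the identity that for every m > 1 the m distinct m-th roots of unity sum to 0, e.g. 1 + exp(2*I*pi/3) + exp(-2*I*pi/3) = 0.)
Hence the multiplicities are chi_1: 1. Dimension check: dim(chi_5)*dim(chi_2) = 1*1 = 1 and sum (mult * dim) = 1*1 = 1.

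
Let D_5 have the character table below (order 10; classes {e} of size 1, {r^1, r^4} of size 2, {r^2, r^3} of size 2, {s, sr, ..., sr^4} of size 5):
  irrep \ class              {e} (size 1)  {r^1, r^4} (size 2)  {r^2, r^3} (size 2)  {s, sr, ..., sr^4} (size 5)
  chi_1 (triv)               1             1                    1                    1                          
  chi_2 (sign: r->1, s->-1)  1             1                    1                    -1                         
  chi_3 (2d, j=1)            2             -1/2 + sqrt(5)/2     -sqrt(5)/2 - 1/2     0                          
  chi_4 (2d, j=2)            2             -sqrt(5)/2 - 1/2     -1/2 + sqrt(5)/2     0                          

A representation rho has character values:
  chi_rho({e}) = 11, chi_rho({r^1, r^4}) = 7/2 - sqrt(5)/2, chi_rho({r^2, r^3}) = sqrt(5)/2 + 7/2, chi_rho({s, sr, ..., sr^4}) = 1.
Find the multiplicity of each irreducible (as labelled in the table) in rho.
Multiplicities: chi_1: 3, chi_2: 2, chi_3: 1, chi_4: 2.

Solution. Use <chi_rho, chi> = (1/|G|) sum_C |C| * chi_rho(C) * conj(chi(C)) with |G| = 10 for each irreducible chi in the table:
  <chi_rho, chi_1> = (1/10)[1*(11)*conj(1) + 2*(7/2 - sqrt(5)/2)*conj(1) + 2*(sqrt(5)/2 + 7/2)*conj(1) + 5*(1)*conj(1)]
      = (1/10)[(11) + (7 - sqrt(5)) + (sqrt(5) + 7) + (5)] = 30/10 = 3
  <chi_rho, chi_2> = (1/10)[1*(11)*conj(1) + 2*(7/2 - sqrt(5)/2)*conj(1) + 2*(sqrt(5)/2 + 7/2)*conj(1) + 5*(1)*conj(-1)]
      = (1/10)[(11) + (7 - sqrt(5)) + (sqrt(5) + 7) + (-5)] = 20/10 = 2
  <chi_rho, chi_3> = (1/10)[1*(11)*conj(2) + 2*(7/2 - sqrt(5)/2)*conj(-1/2 + sqrt(5)/2) + 2*(sqrt(5)/2 + 7/2)*conj(-sqrt(5)/2 - 1/2) + 5*(1)*conj(0)]
      = (1/10)[(22) + (-6 + 4*sqrt(5)) + (-4*sqrt(5) - 6) + (0)] = 10/10 = 1
  <chi_rho, chi_4> = (1/10)[1*(11)*conj(2) + 2*(7/2 - sqrt(5)/2)*conj(-sqrt(5)/2 - 1/2) + 2*(sqrt(5)/2 + 7/2)*conj(-1/2 + sqrt(5)/2) + 5*(1)*conj(0)]
      = (1/10)[(22) + (-3*sqrt(5) - 1) + (-1 + 3*sqrt(5)) + (0)] = 20/10 = 2
Dimension check: dim(rho) = sum (mult * dim) = 3*1 + 2*1 + 1*2 + 2*2 = 11 = chi_rho(e) = 11.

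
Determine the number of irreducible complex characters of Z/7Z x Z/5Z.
35

Proof sketch: The number of irreducible complex representations of a finite group equals its number of conjugacy classes. Z/7Z x Z/5Z is abelian of order 35, so every element is its own conjugacy class: 35 classes, so Z/7Z x Z/5Z (order 35) has exactly 35 irreducible complex representations.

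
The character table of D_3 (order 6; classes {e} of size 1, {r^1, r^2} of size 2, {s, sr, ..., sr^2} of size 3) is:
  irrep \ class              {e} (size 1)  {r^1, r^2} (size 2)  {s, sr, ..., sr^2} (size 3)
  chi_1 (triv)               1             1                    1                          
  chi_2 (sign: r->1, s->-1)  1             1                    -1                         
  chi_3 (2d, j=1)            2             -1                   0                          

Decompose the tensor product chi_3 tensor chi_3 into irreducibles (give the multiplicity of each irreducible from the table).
chi_3 tensor chi_3 = chi_1 + chi_2 + chi_3 (all other irreducibles have multiplicity 0).

Explanation: The character of a tensor product is the pointwise product (chi_3 * chi_3)(C) = chi_3(C) * chi_3(C):
  {e}: (2)*(2), {r^1, r^2}: (-1)*(-1), {s, sr, ..., sr^2}: (0)*(0)
so (chi_3 * chi_3) takes values
  {e} -> 4, {r^1, r^2} -> 1, {s, sr, ..., sr^2} -> 0.
Now take the inner product of this character with each irreducible chi from the table, <chi_3*chi_3, chi> = (1/6) sum_C |C| (chi_3*chi_3)(C) conj(chi(C)):
  <chi_3*chi_3, chi_1> = (1/6)[1*(4)*conj(1) + 2*(1)*conj(1) + 3*(0)*conj(1)]
      = (1/6)[(4) + (2) + (0)] = 6/6 = 1
  <chi_3*chi_3, chi_2> = (1/6)[1*(4)*conj(1) + 2*(1)*conj(1) + 3*(0)*conj(-1)]
      = (1/6)[(4) + (2) + (0)] = 6/6 = 1
  <chi_3*chi_3, chi_3> = (1/6)[1*(4)*conj(2) + 2*(1)*conj(-1) + 3*(0)*conj(0)]
      = (1/6)[(8) + (-2) + (0)] = 6/6 = 1
Hence the multiplicities are chi_1: 1, chi_2: 1, chi_3: 1. Dimension check: dim(chi_3)*dim(chi_3) = 2*2 = 4 and sum (mult * dim) = 1*1 + 1*1 + 1*2 = 4.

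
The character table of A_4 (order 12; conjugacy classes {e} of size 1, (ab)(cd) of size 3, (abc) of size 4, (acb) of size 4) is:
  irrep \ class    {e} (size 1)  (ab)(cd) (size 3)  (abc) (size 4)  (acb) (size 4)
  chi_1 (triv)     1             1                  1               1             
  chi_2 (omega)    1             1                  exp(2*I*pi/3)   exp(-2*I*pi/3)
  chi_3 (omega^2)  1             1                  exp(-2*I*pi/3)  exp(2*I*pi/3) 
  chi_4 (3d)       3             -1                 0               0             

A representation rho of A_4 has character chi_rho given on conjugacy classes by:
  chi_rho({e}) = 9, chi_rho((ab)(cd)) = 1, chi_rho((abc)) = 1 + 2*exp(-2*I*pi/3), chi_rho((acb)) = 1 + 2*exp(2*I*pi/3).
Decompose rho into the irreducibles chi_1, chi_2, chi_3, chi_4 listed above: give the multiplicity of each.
Multiplicities: chi_1: 1, chi_2: 0, chi_3: 2, chi_4: 2.

Reasoning: Use <chi_rho, chi> = (1/|G|) sum_C |C| * chi_rho(C) * conj(chi(C)) with |G| = 12 for each irreducible chi in the table:
  <chi_rho, chi_1> = (1/12)[1*(9)*conj(1) + 3*(1)*conj(1) + 4*(1 + 2*exp(-2*I*pi/3))*conj(1) + 4*(1 + 2*exp(2*I*pi/3))*conj(1)]
      = (1/12)[(9) + (3) + (4 + 8*exp(-2*I*pi/3)) + (4 + 8*exp(2*I*pi/3))] = 12/12 = 1
  <chi_rho, chi_2> = (1/12)[1*(9)*conj(1) + 3*(1)*conj(1) + 4*(1 + 2*exp(-2*I*pi/3))*conj(exp(2*I*pi/3)) + 4*(1 + 2*exp(2*I*pi/3))*conj(exp(-2*I*pi/3))]
      = (1/12)[(9) + (3) + (4*exp(-2*I*pi/3) + 8*exp(2*I*pi/3)) + (8*exp(-2*I*pi/3) + 4*exp(2*I*pi/3))] = 0/12 = 0
  <chi_rho, chi_3> = (1/12)[1*(9)*conj(1) + 3*(1)*conj(1) + 4*(1 + 2*exp(-2*I*pi/3))*conj(exp(-2*I*pi/3)) + 4*(1 + 2*exp(2*I*pi/3))*conj(exp(2*I*pi/3))]
      = (1/12)[(9) + (3) + (8 + 4*exp(2*I*pi/3)) + (8 + 4*exp(-2*I*pi/3))] = 24/12 = 2
  <chi_rho, chi_4> = (1/12)[1*(9)*conj(3) + 3*(1)*conj(-1) + 4*(1 + 2*exp(-2*I*pi/3))*conj(0) + 4*(1 + 2*exp(2*I*pi/3))*conj(0)]
      = (1/12)[(27) + (-3) + (0) + (0)] = 24/12 = 2
(Exp terms are combined using exp(i*s)*conj(exp(i*t)) = exp(i*(s-t)), and sums of them are collapsed using the identity that for every m > 1 the m distinct m-th roots of unity sum to 0, e.g. 1 + exp(2*I*pi/3) + exp(-2*I*pi/3) = 0.)
Dimension check: dim(rho) = sum (mult * dim) = 1*1 + 0*1 + 2*1 + 2*3 = 9 = chi_rho(e) = 9.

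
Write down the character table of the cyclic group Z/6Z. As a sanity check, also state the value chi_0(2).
Character table of Z/6Z (irreps indexed chi_0,...,chi_5 with chi_k(m) = zeta_6^(k*m), zeta_6 = exp(2*pi*i/6)):
  irrep \ class  {0} (size 1)  {1} (size 1)    {2} (size 1)    {3} (size 1)  {4} (size 1)    {5} (size 1)  
  chi_0          1             1               1               1             1               1             
  chi_1          1             exp(I*pi/3)     exp(2*I*pi/3)   -1            exp(-2*I*pi/3)  exp(-I*pi/3)  
  chi_2          1             exp(2*I*pi/3)   exp(-2*I*pi/3)  1             exp(2*I*pi/3)   exp(-2*I*pi/3)
  chi_3          1             -1              1               -1            1               -1            
  chi_4          1             exp(-2*I*pi/3)  exp(2*I*pi/3)   1             exp(-2*I*pi/3)  exp(2*I*pi/3) 
  chi_5          1             exp(-I*pi/3)    exp(-2*I*pi/3)  -1            exp(2*I*pi/3)   exp(I*pi/3)   

Spot check: chi_0(2) = zeta_6^(0*2) = zeta_6^0 = 1.

Solution. Z/6Z is abelian, so all 6 irreducible complex representations are 1-dimensional. They are given by chi_k(m) = zeta_6^(k*m) for k = 0,...,5. Row orthogonality: sum_m chi_k(m) conj(chi_l(m)) = 6 * [k = l].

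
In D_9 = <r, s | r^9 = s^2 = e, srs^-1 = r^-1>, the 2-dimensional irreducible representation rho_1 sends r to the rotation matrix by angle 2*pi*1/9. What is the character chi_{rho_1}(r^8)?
chi_{rho_1}(r^8) = 2*cos(2*pi*1*8/9) = 2*cos(2*pi/9)

Derivation: rho_1(r^8) is rotation by angle 2*pi*1*8/9, whose trace is 2*cos(2*pi*1*8/9) = 2*cos(2*pi/9).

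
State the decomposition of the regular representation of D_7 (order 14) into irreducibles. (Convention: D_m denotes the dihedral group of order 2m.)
Each irreducible V_i of dimension d_i appears with multiplicity d_i, i.e. rho_reg = (direct sum over all irreducibles V_i) d_i V_i. The irreducible dimensions for D_7 are 1, 1, 2, 2, 2: 2 irreducibles of dimension 1, each with multiplicity 1; 3 irreducibles of dimension 2, each with multiplicity 2. Total dimension 2*1*1 + 3*2*2 = 14 = |G|.

Working: General theorem: in the regular representation of a finite group G, each irreducible appears with multiplicity equal to its dimension. Check: dim(rho_reg) = sum d_i^2 = 1 + 1 + 4 + 4 + 4 = 14 = |G|.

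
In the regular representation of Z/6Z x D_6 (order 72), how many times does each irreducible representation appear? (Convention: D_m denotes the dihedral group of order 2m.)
Each irreducible V_i of dimension d_i appears with multiplicity d_i, i.e. rho_reg = (direct sum over all irreducibles V_i) d_i V_i. The irreducible dimensions for Z/6Z x D_6 are 1, 1, 1, 1, 1, 1, 1, 1, 1, 1, 1, 1, 1, 1, 1, 1, 1, 1, 1, 1, 1, 1, 1, 1, 2, 2, 2, 2, 2, 2, 2, 2, 2, 2, 2, 2: 24 irreducibles of dimension 1, each with multiplicity 1; 12 irreducibles of dimension 2, each with multiplicity 2. Total dimension 24*1*1 + 12*2*2 = 72 = |G|.

Why: General theorem: in the regular representation of a finite group G, each irreducible appears with multiplicity equal to its dimension. Check: dim(rho_reg) = sum d_i^2 = 1 + 1 + 1 + 1 + 1 + 1 + 1 + 1 + 1 + 1 + 1 + 1 + 1 + 1 + 1 + 1 + 1 + 1 + 1 + 1 + 1 + 1 + 1 + 1 + 4 + 4 + 4 + 4 + 4 + 4 + 4 + 4 + 4 + 4 + 4 + 4 = 72 = |G|.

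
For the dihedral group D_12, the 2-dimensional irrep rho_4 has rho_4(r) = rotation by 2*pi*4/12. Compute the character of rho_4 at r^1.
chi_{rho_4}(r^1) = 2*cos(2*pi*4*1/12) = -1

Derivation: rho_4(r^1) is rotation by angle 2*pi*4*1/12, whose trace is 2*cos(2*pi*4*1/12) = -1.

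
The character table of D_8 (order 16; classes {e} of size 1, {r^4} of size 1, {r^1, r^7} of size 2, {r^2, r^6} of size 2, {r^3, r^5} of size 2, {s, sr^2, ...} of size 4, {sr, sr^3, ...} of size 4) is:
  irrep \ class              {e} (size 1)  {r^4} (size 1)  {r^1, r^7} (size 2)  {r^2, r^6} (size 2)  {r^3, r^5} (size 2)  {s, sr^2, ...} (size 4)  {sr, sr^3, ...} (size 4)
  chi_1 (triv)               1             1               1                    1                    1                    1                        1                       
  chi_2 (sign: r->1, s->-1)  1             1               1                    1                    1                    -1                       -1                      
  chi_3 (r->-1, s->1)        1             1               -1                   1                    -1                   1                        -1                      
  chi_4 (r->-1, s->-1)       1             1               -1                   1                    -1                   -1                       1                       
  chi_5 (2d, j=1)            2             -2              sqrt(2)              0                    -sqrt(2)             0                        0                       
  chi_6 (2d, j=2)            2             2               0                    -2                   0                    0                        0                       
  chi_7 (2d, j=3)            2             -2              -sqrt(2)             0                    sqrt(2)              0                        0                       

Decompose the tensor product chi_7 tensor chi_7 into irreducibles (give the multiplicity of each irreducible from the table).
chi_7 tensor chi_7 = chi_1 + chi_2 + chi_6 (all other irreducibles have multiplicity 0).

Proof sketch: The character of a tensor product is the pointwise product (chi_7 * chi_7)(C) = chi_7(C) * chi_7(C):
  {e}: (2)*(2), {r^4}: (-2)*(-2), {r^1, r^7}: (-sqrt(2))*(-sqrt(2)), {r^2, r^6}: (0)*(0), {r^3, r^5}: (sqrt(2))*(sqrt(2)), {s, sr^2, ...}: (0)*(0), {sr, sr^3, ...}: (0)*(0)
so (chi_7 * chi_7) takes values
  {e} -> 4, {r^4} -> 4, {r^1, r^7} -> 2, {r^2, r^6} -> 0, {r^3, r^5} -> 2, {s, sr^2, ...} -> 0, {sr, sr^3, ...} -> 0.
Now take the inner product of this character with each irreducible chi from the table, <chi_7*chi_7, chi> = (1/16) sum_C |C| (chi_7*chi_7)(C) conj(chi(C)):
  <chi_7*chi_7, chi_1> = (1/16)[1*(4)*conj(1) + 1*(4)*conj(1) + 2*(2)*conj(1) + 2*(0)*conj(1) + 2*(2)*conj(1) + 4*(0)*conj(1) + 4*(0)*conj(1)]
      = (1/16)[(4) + (4) + (4) + (0) + (4) + (0) + (0)] = 16/16 = 1
  <chi_7*chi_7, chi_2> = (1/16)[1*(4)*conj(1) + 1*(4)*conj(1) + 2*(2)*conj(1) + 2*(0)*conj(1) + 2*(2)*conj(1) + 4*(0)*conj(-1) + 4*(0)*conj(-1)]
      = (1/16)[(4) + (4) + (4) + (0) + (4) + (0) + (0)] = 16/16 = 1
  <chi_7*chi_7, chi_3> = (1/16)[1*(4)*conj(1) + 1*(4)*conj(1) + 2*(2)*conj(-1) + 2*(0)*conj(1) + 2*(2)*conj(-1) + 4*(0)*conj(1) + 4*(0)*conj(-1)]
      = (1/16)[(4) + (4) + (-4) + (0) + (-4) + (0) + (0)] = 0/16 = 0
  <chi_7*chi_7, chi_4> = (1/16)[1*(4)*conj(1) + 1*(4)*conj(1) + 2*(2)*conj(-1) + 2*(0)*conj(1) + 2*(2)*conj(-1) + 4*(0)*conj(-1) + 4*(0)*conj(1)]
      = (1/16)[(4) + (4) + (-4) + (0) + (-4) + (0) + (0)] = 0/16 = 0
  <chi_7*chi_7, chi_5> = (1/16)[1*(4)*conj(2) + 1*(4)*conj(-2) + 2*(2)*conj(sqrt(2)) + 2*(0)*conj(0) + 2*(2)*conj(-sqrt(2)) + 4*(0)*conj(0) + 4*(0)*conj(0)]
      = (1/16)[(8) + (-8) + (4*sqrt(2)) + (0) + (-4*sqrt(2)) + (0) + (0)] = 0/16 = 0
  <chi_7*chi_7, chi_6> = (1/16)[1*(4)*conj(2) + 1*(4)*conj(2) + 2*(2)*conj(0) + 2*(0)*conj(-2) + 2*(2)*conj(0) + 4*(0)*conj(0) + 4*(0)*conj(0)]
      = (1/16)[(8) + (8) + (0) + (0) + (0) + (0) + (0)] = 16/16 = 1
  <chi_7*chi_7, chi_7> = (1/16)[1*(4)*conj(2) + 1*(4)*conj(-2) + 2*(2)*conj(-sqrt(2)) + 2*(0)*conj(0) + 2*(2)*conj(sqrt(2)) + 4*(0)*conj(0) + 4*(0)*conj(0)]
      = (1/16)[(8) + (-8) + (-4*sqrt(2)) + (0) + (4*sqrt(2)) + (0) + (0)] = 0/16 = 0
Hence the multiplicities are chi_1: 1, chi_2: 1, chi_6: 1. Dimension check: dim(chi_7)*dim(chi_7) = 2*2 = 4 and sum (mult * dim) = 1*1 + 1*1 + 1*2 = 4.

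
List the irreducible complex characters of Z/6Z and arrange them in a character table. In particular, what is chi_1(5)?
Character table of Z/6Z (irreps indexed chi_0,...,chi_5 with chi_k(m) = zeta_6^(k*m), zeta_6 = exp(2*pi*i/6)):
  irrep \ class  {0} (size 1)  {1} (size 1)    {2} (size 1)    {3} (size 1)  {4} (size 1)    {5} (size 1)  
  chi_0          1             1               1               1             1               1             
  chi_1          1             exp(I*pi/3)     exp(2*I*pi/3)   -1            exp(-2*I*pi/3)  exp(-I*pi/3)  
  chi_2          1             exp(2*I*pi/3)   exp(-2*I*pi/3)  1             exp(2*I*pi/3)   exp(-2*I*pi/3)
  chi_3          1             -1              1               -1            1               -1            
  chi_4          1             exp(-2*I*pi/3)  exp(2*I*pi/3)   1             exp(-2*I*pi/3)  exp(2*I*pi/3) 
  chi_5          1             exp(-I*pi/3)    exp(-2*I*pi/3)  -1            exp(2*I*pi/3)   exp(I*pi/3)   

Spot check: chi_1(5) = zeta_6^(1*5) = zeta_6^5 = exp(-I*pi/3).

Proof sketch: Z/6Z is abelian, so all 6 irreducible complex representations are 1-dimensional. They are given by chi_k(m) = zeta_6^(k*m) for k = 0,...,5. Row orthogonality: sum_m chi_k(m) conj(chi_l(m)) = 6 * [k = l].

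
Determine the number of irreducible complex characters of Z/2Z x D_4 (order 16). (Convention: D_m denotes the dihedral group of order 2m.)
10

Solution. The number of irreducible complex representations of a finite group equals its number of conjugacy classes. For a direct product, #classes(G x H) = #classes(G) * #classes(H). Z/2Z has 2 classes (abelian), D_4 has 5 classes, so 2 * 5 = 10, so Z/2Z x D_4 (order 16) has exactly 10 irreducible complex representations.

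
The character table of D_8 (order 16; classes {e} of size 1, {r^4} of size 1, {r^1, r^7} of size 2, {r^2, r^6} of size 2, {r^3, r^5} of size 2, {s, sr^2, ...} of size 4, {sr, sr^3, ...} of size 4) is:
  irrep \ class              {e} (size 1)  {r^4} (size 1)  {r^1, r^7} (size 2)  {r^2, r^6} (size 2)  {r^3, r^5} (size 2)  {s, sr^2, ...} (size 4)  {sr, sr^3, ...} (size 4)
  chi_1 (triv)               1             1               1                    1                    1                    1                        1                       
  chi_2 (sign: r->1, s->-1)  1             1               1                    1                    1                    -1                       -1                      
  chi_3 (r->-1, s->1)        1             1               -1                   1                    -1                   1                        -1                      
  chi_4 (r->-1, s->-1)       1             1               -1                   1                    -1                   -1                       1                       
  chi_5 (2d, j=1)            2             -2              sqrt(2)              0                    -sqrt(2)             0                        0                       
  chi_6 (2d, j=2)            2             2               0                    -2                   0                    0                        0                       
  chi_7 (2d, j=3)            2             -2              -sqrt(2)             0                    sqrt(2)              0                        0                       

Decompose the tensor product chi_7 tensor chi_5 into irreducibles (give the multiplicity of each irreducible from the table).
chi_7 tensor chi_5 = chi_3 + chi_4 + chi_6 (all other irreducibles have multiplicity 0).

Working: The character of a tensor product is the pointwise product (chi_7 * chi_5)(C) = chi_7(C) * chi_5(C):
  {e}: (2)*(2), {r^4}: (-2)*(-2), {r^1, r^7}: (-sqrt(2))*(sqrt(2)), {r^2, r^6}: (0)*(0), {r^3, r^5}: (sqrt(2))*(-sqrt(2)), {s, sr^2, ...}: (0)*(0), {sr, sr^3, ...}: (0)*(0)
so (chi_7 * chi_5) takes values
  {e} -> 4, {r^4} -> 4, {r^1, r^7} -> -2, {r^2, r^6} -> 0, {r^3, r^5} -> -2, {s, sr^2, ...} -> 0, {sr, sr^3, ...} -> 0.
Now take the inner product of this character with each irreducible chi from the table, <chi_7*chi_5, chi> = (1/16) sum_C |C| (chi_7*chi_5)(C) conj(chi(C)):
  <chi_7*chi_5, chi_1> = (1/16)[1*(4)*conj(1) + 1*(4)*conj(1) + 2*(-2)*conj(1) + 2*(0)*conj(1) + 2*(-2)*conj(1) + 4*(0)*conj(1) + 4*(0)*conj(1)]
      = (1/16)[(4) + (4) + (-4) + (0) + (-4) + (0) + (0)] = 0/16 = 0
  <chi_7*chi_5, chi_2> = (1/16)[1*(4)*conj(1) + 1*(4)*conj(1) + 2*(-2)*conj(1) + 2*(0)*conj(1) + 2*(-2)*conj(1) + 4*(0)*conj(-1) + 4*(0)*conj(-1)]
      = (1/16)[(4) + (4) + (-4) + (0) + (-4) + (0) + (0)] = 0/16 = 0
  <chi_7*chi_5, chi_3> = (1/16)[1*(4)*conj(1) + 1*(4)*conj(1) + 2*(-2)*conj(-1) + 2*(0)*conj(1) + 2*(-2)*conj(-1) + 4*(0)*conj(1) + 4*(0)*conj(-1)]
      = (1/16)[(4) + (4) + (4) + (0) + (4) + (0) + (0)] = 16/16 = 1
  <chi_7*chi_5, chi_4> = (1/16)[1*(4)*conj(1) + 1*(4)*conj(1) + 2*(-2)*conj(-1) + 2*(0)*conj(1) + 2*(-2)*conj(-1) + 4*(0)*conj(-1) + 4*(0)*conj(1)]
      = (1/16)[(4) + (4) + (4) + (0) + (4) + (0) + (0)] = 16/16 = 1
  <chi_7*chi_5, chi_5> = (1/16)[1*(4)*conj(2) + 1*(4)*conj(-2) + 2*(-2)*conj(sqrt(2)) + 2*(0)*conj(0) + 2*(-2)*conj(-sqrt(2)) + 4*(0)*conj(0) + 4*(0)*conj(0)]
      = (1/16)[(8) + (-8) + (-4*sqrt(2)) + (0) + (4*sqrt(2)) + (0) + (0)] = 0/16 = 0
  <chi_7*chi_5, chi_6> = (1/16)[1*(4)*conj(2) + 1*(4)*conj(2) + 2*(-2)*conj(0) + 2*(0)*conj(-2) + 2*(-2)*conj(0) + 4*(0)*conj(0) + 4*(0)*conj(0)]
      = (1/16)[(8) + (8) + (0) + (0) + (0) + (0) + (0)] = 16/16 = 1
  <chi_7*chi_5, chi_7> = (1/16)[1*(4)*conj(2) + 1*(4)*conj(-2) + 2*(-2)*conj(-sqrt(2)) + 2*(0)*conj(0) + 2*(-2)*conj(sqrt(2)) + 4*(0)*conj(0) + 4*(0)*conj(0)]
      = (1/16)[(8) + (-8) + (4*sqrt(2)) + (0) + (-4*sqrt(2)) + (0) + (0)] = 0/16 = 0
Hence the multiplicities are chi_3: 1, chi_4: 1, chi_6: 1. Dimension check: dim(chi_7)*dim(chi_5) = 2*2 = 4 and sum (mult * dim) = 1*1 + 1*1 + 1*2 = 4.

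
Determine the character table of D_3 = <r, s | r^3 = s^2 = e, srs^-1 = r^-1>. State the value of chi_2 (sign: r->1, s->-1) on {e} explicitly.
Conjugacy classes: {e} of size 1, {r^1, r^2} of size 2, {s, sr, ..., sr^2} of size 3.
Character table:
  irrep \ class              {e} (size 1)  {r^1, r^2} (size 2)  {s, sr, ..., sr^2} (size 3)
  chi_1 (triv)               1             1                    1                          
  chi_2 (sign: r->1, s->-1)  1             1                    -1                         
  chi_3 (2d, j=1)            2             -1                   0                          

Spot check: chi_2 (sign: r->1, s->-1) on {e} = 1.

Explanation: D_3 has order 2*3 = 6 with 3 conjugacy classes, hence 3 irreducibles. Sum of squared dims 1 + 1 + 4 = 6 = |G|. Linear characters come from the abelianisation; the 2-dimensional irreps have character r^k -> 2*cos(2*pi*j*k/3), reflections -> 0.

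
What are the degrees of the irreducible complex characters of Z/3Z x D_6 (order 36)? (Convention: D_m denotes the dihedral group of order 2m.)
Dimensions: 1, 1, 1, 1, 1, 1, 1, 1, 1, 1, 1, 1, 2, 2, 2, 2, 2, 2

Argument: There are 18 irreducibles (= number of conjugacy classes). Their dimensions d_i satisfy sum d_i^2 = |G| = 36: 1 + 1 + 1 + 1 + 1 + 1 + 1 + 1 + 1 + 1 + 1 + 1 + 4 + 4 + 4 + 4 + 4 + 4 = 36. (For the product with Z/3Z: each of the 3 1-dim characters of Z/3Z tensors with each irrep of D_6, giving 3 copies of each D_6-dimension.)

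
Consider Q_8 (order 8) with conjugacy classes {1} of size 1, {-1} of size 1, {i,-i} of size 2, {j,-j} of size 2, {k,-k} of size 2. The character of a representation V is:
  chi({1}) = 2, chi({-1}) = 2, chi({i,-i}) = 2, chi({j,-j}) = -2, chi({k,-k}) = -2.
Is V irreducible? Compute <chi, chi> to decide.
Not irreducible (reducible): <chi, chi> = 4 > 1.

Reasoning: <chi, chi> = (1/|G|) sum_C |C| * |chi(C)|^2 = (1/8)[1*|2|^2 + 1*|2|^2 + 2*|2|^2 + 2*|-2|^2 + 2*|-2|^2]
  = (1/8)[(4) + (4) + (8) + (8) + (8)] = 32/8 = 4.
A character is irreducible iff <chi, chi> = 1, so this representation is reducible.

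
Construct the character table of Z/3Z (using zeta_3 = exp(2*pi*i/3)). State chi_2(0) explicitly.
Character table of Z/3Z (irreps indexed chi_0,...,chi_2 with chi_k(m) = zeta_3^(k*m), zeta_3 = exp(2*pi*i/3)):
  irrep \ class  {0} (size 1)  {1} (size 1)    {2} (size 1)  
  chi_0          1             1               1             
  chi_1          1             exp(2*I*pi/3)   exp(-2*I*pi/3)
  chi_2          1             exp(-2*I*pi/3)  exp(2*I*pi/3) 

Spot check: chi_2(0) = zeta_3^(2*0) = zeta_3^0 = 1.

Solution. Z/3Z is abelian, so all 3 irreducible complex representations are 1-dimensional. They are given by chi_k(m) = zeta_3^(k*m) for k = 0,...,2. Row orthogonality: sum_m chi_k(m) conj(chi_l(m)) = 3 * [k = l].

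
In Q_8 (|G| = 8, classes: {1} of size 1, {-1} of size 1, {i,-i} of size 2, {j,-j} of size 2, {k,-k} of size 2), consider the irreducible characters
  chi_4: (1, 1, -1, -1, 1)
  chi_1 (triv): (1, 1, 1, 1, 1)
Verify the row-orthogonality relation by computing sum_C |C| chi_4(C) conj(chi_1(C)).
Sum = 0; so <chi_4, chi_1> = 0 (distinct irreducibles are orthogonal).

Solution. Compute term by term over conjugacy classes (|C| * chi_4(C) * conj(chi_1(C))):
  1*(1)*conj(1) + 1*(1)*conj(1) + 2*(-1)*conj(1) + 2*(-1)*conj(1) + 2*(1)*conj(1)
  = (1) + (1) + (-2) + (-2) + (2)
  = 0.
Dividing by |G| = 8 gives 0/8 = 0, matching the row-orthogonality relation <chi_4, chi_1> = [chi_4 = chi_1].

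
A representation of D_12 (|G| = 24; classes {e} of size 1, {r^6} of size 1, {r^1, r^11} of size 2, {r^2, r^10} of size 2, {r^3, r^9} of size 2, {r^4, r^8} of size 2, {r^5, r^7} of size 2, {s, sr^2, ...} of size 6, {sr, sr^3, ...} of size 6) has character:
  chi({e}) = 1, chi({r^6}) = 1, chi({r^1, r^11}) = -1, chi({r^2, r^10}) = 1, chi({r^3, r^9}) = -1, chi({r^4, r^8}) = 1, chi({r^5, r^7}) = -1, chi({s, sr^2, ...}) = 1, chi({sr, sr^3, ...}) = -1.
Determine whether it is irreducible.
Irreducible: <chi, chi> = 1.

Proof sketch: <chi, chi> = (1/|G|) sum_C |C| * |chi(C)|^2 = (1/24)[1*|1|^2 + 1*|1|^2 + 2*|-1|^2 + 2*|1|^2 + 2*|-1|^2 + 2*|1|^2 + 2*|-1|^2 + 6*|1|^2 + 6*|-1|^2]
  = (1/24)[(1) + (1) + (2) + (2) + (2) + (2) + (2) + (6) + (6)] = 24/24 = 1.
A character is irreducible iff <chi, chi> = 1, so this representation is irreducible.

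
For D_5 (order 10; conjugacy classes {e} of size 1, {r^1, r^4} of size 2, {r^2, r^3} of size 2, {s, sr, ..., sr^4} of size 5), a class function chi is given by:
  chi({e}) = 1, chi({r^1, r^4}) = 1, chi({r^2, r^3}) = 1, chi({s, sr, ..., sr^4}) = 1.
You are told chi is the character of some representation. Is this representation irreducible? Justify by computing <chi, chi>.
Irreducible: <chi, chi> = 1.

Explanation: <chi, chi> = (1/|G|) sum_C |C| * |chi(C)|^2 = (1/10)[1*|1|^2 + 2*|1|^2 + 2*|1|^2 + 5*|1|^2]
  = (1/10)[(1) + (2) + (2) + (5)] = 10/10 = 1.
A character is irreducible iff <chi, chi> = 1, so this representation is irreducible.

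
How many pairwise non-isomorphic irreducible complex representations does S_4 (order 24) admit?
5

The number of irreducible complex representations of a finite group equals its number of conjugacy classes. Conjugacy classes in S_4 correspond to cycle types, i.e. partitions of 4; there are p(4) = 5 of them, so S_4 (order 24) has exactly 5 irreducible complex representations.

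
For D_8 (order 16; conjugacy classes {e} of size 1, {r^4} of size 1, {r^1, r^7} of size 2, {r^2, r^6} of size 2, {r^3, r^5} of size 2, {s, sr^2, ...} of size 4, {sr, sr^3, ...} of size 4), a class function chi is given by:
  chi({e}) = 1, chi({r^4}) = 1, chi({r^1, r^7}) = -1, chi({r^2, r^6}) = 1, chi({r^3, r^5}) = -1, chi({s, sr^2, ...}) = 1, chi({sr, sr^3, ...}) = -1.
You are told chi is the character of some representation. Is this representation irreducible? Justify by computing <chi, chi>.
Irreducible: <chi, chi> = 1.

Justification: <chi, chi> = (1/|G|) sum_C |C| * |chi(C)|^2 = (1/16)[1*|1|^2 + 1*|1|^2 + 2*|-1|^2 + 2*|1|^2 + 2*|-1|^2 + 4*|1|^2 + 4*|-1|^2]
  = (1/16)[(1) + (1) + (2) + (2) + (2) + (4) + (4)] = 16/16 = 1.
A character is irreducible iff <chi, chi> = 1, so this representation is irreducible.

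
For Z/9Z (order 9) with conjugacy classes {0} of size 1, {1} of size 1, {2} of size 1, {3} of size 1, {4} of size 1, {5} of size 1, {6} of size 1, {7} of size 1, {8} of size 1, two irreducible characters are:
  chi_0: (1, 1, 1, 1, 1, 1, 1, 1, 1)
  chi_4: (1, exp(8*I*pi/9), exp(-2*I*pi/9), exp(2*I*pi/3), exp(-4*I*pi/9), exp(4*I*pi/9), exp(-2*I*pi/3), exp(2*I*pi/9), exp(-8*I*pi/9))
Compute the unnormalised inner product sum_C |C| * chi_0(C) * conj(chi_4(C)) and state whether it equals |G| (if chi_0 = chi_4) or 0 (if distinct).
Sum = 0; so <chi_0, chi_4> = 0 (distinct irreducibles are orthogonal).

Derivation: Compute term by term over conjugacy classes (|C| * chi_0(C) * conj(chi_4(C))):
  1*(1)*conj(1) + 1*(1)*conj(exp(8*I*pi/9)) + 1*(1)*conj(exp(-2*I*pi/9)) + 1*(1)*conj(exp(2*I*pi/3)) + 1*(1)*conj(exp(-4*I*pi/9)) + 1*(1)*conj(exp(4*I*pi/9)) + 1*(1)*conj(exp(-2*I*pi/3)) + 1*(1)*conj(exp(2*I*pi/9)) + 1*(1)*conj(exp(-8*I*pi/9))
  = (1) + (exp(-8*I*pi/9)) + (exp(2*I*pi/9)) + (exp(-2*I*pi/3)) + (exp(4*I*pi/9)) + (exp(-4*I*pi/9)) + (exp(2*I*pi/3)) + (exp(-2*I*pi/9)) + (exp(8*I*pi/9))
  = 0.
(Exp terms are combined using exp(i*s)*conj(exp(i*t)) = exp(i*(s-t)), and sums of them are collapsed using the identity that for every m > 1 the m distinct m-th roots of unity sum to 0, e.g. 1 + exp(2*I*pi/3) + exp(-2*I*pi/3) = 0.)
Dividing by |G| = 9 gives 0/9 = 0, matching the row-orthogonality relation <chi_0, chi_4> = [chi_0 = chi_4].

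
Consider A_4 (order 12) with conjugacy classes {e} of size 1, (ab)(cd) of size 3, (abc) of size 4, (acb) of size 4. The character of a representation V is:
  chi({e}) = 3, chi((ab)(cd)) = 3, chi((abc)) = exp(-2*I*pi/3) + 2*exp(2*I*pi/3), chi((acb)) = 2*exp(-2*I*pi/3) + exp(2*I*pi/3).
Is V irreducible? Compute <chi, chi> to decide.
Not irreducible (reducible): <chi, chi> = 5 > 1.

Explanation: <chi, chi> = (1/|G|) sum_C |C| * |chi(C)|^2 = (1/12)[1*|3|^2 + 3*|3|^2 + 4*|exp(-2*I*pi/3) + 2*exp(2*I*pi/3)|^2 + 4*|2*exp(-2*I*pi/3) + exp(2*I*pi/3)|^2]
  = (1/12)[(9) + (27) + (12) + (12)] = 60/12 = 5.
(Exp terms are combined using exp(i*s)*conj(exp(i*t)) = exp(i*(s-t)), and sums of them are collapsed using the identity that for every m > 1 the m distinct m-th roots of unity sum to 0, e.g. 1 + exp(2*I*pi/3) + exp(-2*I*pi/3) = 0.)
A character is irreducible iff <chi, chi> = 1, so this representation is reducible.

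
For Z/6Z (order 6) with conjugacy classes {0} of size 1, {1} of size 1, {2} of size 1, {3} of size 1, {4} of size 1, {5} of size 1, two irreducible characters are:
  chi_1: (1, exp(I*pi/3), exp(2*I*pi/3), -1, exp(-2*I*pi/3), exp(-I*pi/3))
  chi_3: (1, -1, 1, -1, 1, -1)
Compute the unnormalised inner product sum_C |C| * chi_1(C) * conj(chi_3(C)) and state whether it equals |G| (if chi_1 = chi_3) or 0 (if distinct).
Sum = 0; so <chi_1, chi_3> = 0 (distinct irreducibles are orthogonal).

Explanation: Compute term by term over conjugacy classes (|C| * chi_1(C) * conj(chi_3(C))):
  1*(1)*conj(1) + 1*(exp(I*pi/3))*conj(-1) + 1*(exp(2*I*pi/3))*conj(1) + 1*(-1)*conj(-1) + 1*(exp(-2*I*pi/3))*conj(1) + 1*(exp(-I*pi/3))*conj(-1)
  = (1) + (-exp(I*pi/3)) + (exp(2*I*pi/3)) + (1) + (exp(-2*I*pi/3)) + (-exp(-I*pi/3))
  = 0.
(Exp terms are combined using exp(i*s)*conj(exp(i*t)) = exp(i*(s-t)), and sums of them are collapsed using the identity that for every m > 1 the m distinct m-th roots of unity sum to 0, e.g. 1 + exp(2*I*pi/3) + exp(-2*I*pi/3) = 0.)
Dividing by |G| = 6 gives 0/6 = 0, matching the row-orthogonality relation <chi_1, chi_3> = [chi_1 = chi_3].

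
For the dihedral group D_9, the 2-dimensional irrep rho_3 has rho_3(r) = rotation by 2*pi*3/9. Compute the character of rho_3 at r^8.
chi_{rho_3}(r^8) = 2*cos(2*pi*3*8/9) = -1

rho_3(r^8) is rotation by angle 2*pi*3*8/9, whose trace is 2*cos(2*pi*3*8/9) = -1.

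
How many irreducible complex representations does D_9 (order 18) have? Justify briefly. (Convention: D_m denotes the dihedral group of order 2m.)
6

Working: The number of irreducible complex representations of a finite group equals its number of conjugacy classes. D_9 has 6 conjugacy classes ((n+3)/2 for n odd), so D_9 (order 18) has exactly 6 irreducible complex representations.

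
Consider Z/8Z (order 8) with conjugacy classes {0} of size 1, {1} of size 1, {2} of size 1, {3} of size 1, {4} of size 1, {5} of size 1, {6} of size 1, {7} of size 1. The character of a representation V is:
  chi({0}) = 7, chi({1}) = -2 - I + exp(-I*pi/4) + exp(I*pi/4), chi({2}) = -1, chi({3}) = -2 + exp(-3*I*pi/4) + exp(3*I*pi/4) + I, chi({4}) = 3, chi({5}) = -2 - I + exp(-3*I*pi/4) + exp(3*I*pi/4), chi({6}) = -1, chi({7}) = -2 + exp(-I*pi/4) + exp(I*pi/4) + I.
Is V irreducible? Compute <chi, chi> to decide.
Not irreducible (reducible): <chi, chi> = 11 > 1.

Explanation: <chi, chi> = (1/|G|) sum_C |C| * |chi(C)|^2 = (1/8)[1*|7|^2 + 1*|-2 - I + exp(-I*pi/4) + exp(I*pi/4)|^2 + 1*|-1|^2 + 1*|-2 + exp(-3*I*pi/4) + exp(3*I*pi/4) + I|^2 + 1*|3|^2 + 1*|-2 - I + exp(-3*I*pi/4) + exp(3*I*pi/4)|^2 + 1*|-1|^2 + 1*|-2 + exp(-I*pi/4) + exp(I*pi/4) + I|^2]
  = (1/8)[(49) + (7 - 4*exp(I*pi/4) - 4*exp(-I*pi/4)) + (1) + (7 - 4*exp(3*I*pi/4) - 4*exp(-3*I*pi/4)) + (9) + (7 - 4*exp(3*I*pi/4) - 4*exp(-3*I*pi/4)) + (1) + (7 - 4*exp(I*pi/4) - 4*exp(-I*pi/4))] = 88/8 = 11.
(Exp terms are combined using exp(i*s)*conj(exp(i*t)) = exp(i*(s-t)), and sums of them are collapsed using the identity that for every m > 1 the m distinct m-th roots of unity sum to 0, e.g. 1 + exp(2*I*pi/3) + exp(-2*I*pi/3) = 0.)
A character is irreducible iff <chi, chi> = 1, so this representation is reducible.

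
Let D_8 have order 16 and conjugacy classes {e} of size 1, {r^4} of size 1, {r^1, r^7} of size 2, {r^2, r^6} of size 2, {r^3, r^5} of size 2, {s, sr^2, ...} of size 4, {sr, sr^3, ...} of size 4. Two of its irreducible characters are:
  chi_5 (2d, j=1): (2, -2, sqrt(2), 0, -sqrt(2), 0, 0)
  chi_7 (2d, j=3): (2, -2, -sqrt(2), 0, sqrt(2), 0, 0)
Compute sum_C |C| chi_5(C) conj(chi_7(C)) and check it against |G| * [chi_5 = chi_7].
Sum = 0; so <chi_5, chi_7> = 0 (distinct irreducibles are orthogonal).

Explanation: Compute term by term over conjugacy classes (|C| * chi_5(C) * conj(chi_7(C))):
  1*(2)*conj(2) + 1*(-2)*conj(-2) + 2*(sqrt(2))*conj(-sqrt(2)) + 2*(0)*conj(0) + 2*(-sqrt(2))*conj(sqrt(2)) + 4*(0)*conj(0) + 4*(0)*conj(0)
  = (4) + (4) + (-4) + (0) + (-4) + (0) + (0)
  = 0.
Dividing by |G| = 16 gives 0/16 = 0, matching the row-orthogonality relation <chi_5, chi_7> = [chi_5 = chi_7].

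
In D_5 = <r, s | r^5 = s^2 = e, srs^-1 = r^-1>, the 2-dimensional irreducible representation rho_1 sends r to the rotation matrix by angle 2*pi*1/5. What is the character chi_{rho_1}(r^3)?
chi_{rho_1}(r^3) = 2*cos(2*pi*1*3/5) = -sqrt(5)/2 - 1/2

Explanation: rho_1(r^3) is rotation by angle 2*pi*1*3/5, whose trace is 2*cos(2*pi*1*3/5) = -sqrt(5)/2 - 1/2.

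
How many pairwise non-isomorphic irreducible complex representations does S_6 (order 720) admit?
11

Details: The number of irreducible complex representations of a finite group equals its number of conjugacy classes. Conjugacy classes in S_6 correspond to cycle types, i.e. partitions of 6; there are p(6) = 11 of them, so S_6 (order 720) has exactly 11 irreducible complex representations.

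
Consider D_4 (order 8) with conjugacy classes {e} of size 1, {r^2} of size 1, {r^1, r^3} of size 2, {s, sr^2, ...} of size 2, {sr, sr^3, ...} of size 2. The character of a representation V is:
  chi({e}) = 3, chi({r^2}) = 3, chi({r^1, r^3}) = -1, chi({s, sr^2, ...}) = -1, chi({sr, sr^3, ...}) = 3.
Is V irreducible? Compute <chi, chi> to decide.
Not irreducible (reducible): <chi, chi> = 5 > 1.

Working: <chi, chi> = (1/|G|) sum_C |C| * |chi(C)|^2 = (1/8)[1*|3|^2 + 1*|3|^2 + 2*|-1|^2 + 2*|-1|^2 + 2*|3|^2]
  = (1/8)[(9) + (9) + (2) + (2) + (18)] = 40/8 = 5.
A character is irreducible iff <chi, chi> = 1, so this representation is reducible.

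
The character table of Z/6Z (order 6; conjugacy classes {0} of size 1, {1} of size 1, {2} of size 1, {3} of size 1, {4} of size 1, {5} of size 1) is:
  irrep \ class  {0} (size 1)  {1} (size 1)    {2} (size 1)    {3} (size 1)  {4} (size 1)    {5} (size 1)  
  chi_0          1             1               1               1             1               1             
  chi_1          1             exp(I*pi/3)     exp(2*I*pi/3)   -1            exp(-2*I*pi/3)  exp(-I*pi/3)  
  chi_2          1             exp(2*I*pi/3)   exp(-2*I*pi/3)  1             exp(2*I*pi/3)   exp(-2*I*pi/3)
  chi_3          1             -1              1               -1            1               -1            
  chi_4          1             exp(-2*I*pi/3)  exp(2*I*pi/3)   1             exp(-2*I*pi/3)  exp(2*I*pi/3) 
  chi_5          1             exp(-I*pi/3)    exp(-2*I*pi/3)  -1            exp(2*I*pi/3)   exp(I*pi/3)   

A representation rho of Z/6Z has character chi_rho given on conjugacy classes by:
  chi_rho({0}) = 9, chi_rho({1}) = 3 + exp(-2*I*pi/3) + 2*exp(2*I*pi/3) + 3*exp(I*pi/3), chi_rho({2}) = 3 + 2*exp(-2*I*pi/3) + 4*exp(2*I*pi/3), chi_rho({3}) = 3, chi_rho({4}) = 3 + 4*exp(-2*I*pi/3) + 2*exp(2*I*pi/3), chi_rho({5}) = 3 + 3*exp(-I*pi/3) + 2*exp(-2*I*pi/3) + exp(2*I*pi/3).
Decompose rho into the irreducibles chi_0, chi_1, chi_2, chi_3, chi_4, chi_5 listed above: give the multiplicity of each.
Multiplicities: chi_0: 3, chi_1: 3, chi_2: 2, chi_3: 0, chi_4: 1, chi_5: 0.

Reasoning: Use <chi_rho, chi> = (1/|G|) sum_C |C| * chi_rho(C) * conj(chi(C)) with |G| = 6 for each irreducible chi in the table:
  <chi_rho, chi_0> = (1/6)[1*(9)*conj(1) + 1*(3 + exp(-2*I*pi/3) + 2*exp(2*I*pi/3) + 3*exp(I*pi/3))*conj(1) + 1*(3 + 2*exp(-2*I*pi/3) + 4*exp(2*I*pi/3))*conj(1) + 1*(3)*conj(1) + 1*(3 + 4*exp(-2*I*pi/3) + 2*exp(2*I*pi/3))*conj(1) + 1*(3 + 3*exp(-I*pi/3) + 2*exp(-2*I*pi/3) + exp(2*I*pi/3))*conj(1)]
      = (1/6)[(9) + (3 + exp(-2*I*pi/3) + 2*exp(2*I*pi/3) + 3*exp(I*pi/3)) + (3 + 2*exp(-2*I*pi/3) + 4*exp(2*I*pi/3)) + (3) + (3 + 4*exp(-2*I*pi/3) + 2*exp(2*I*pi/3)) + (3 + 3*exp(-I*pi/3) + 2*exp(-2*I*pi/3) + exp(2*I*pi/3))] = 18/6 = 3
  <chi_rho, chi_1> = (1/6)[1*(9)*conj(1) + 1*(3 + exp(-2*I*pi/3) + 2*exp(2*I*pi/3) + 3*exp(I*pi/3))*conj(exp(I*pi/3)) + 1*(3 + 2*exp(-2*I*pi/3) + 4*exp(2*I*pi/3))*conj(exp(2*I*pi/3)) + 1*(3)*conj(-1) + 1*(3 + 4*exp(-2*I*pi/3) + 2*exp(2*I*pi/3))*conj(exp(-2*I*pi/3)) + 1*(3 + 3*exp(-I*pi/3) + 2*exp(-2*I*pi/3) + exp(2*I*pi/3))*conj(exp(-I*pi/3))]
      = (1/6)[(9) + (2 + 3*exp(-I*pi/3) + 2*exp(I*pi/3)) + (4 + 3*exp(-2*I*pi/3) + 2*exp(2*I*pi/3)) + (-3) + (4 + 2*exp(-2*I*pi/3) + 3*exp(2*I*pi/3)) + (2 + 2*exp(-I*pi/3) + 3*exp(I*pi/3))] = 18/6 = 3
  <chi_rho, chi_2> = (1/6)[1*(9)*conj(1) + 1*(3 + exp(-2*I*pi/3) + 2*exp(2*I*pi/3) + 3*exp(I*pi/3))*conj(exp(2*I*pi/3)) + 1*(3 + 2*exp(-2*I*pi/3) + 4*exp(2*I*pi/3))*conj(exp(-2*I*pi/3)) + 1*(3)*conj(1) + 1*(3 + 4*exp(-2*I*pi/3) + 2*exp(2*I*pi/3))*conj(exp(2*I*pi/3)) + 1*(3 + 3*exp(-I*pi/3) + 2*exp(-2*I*pi/3) + exp(2*I*pi/3))*conj(exp(-2*I*pi/3))]
      = (1/6)[(9) + (2 + 3*exp(-2*I*pi/3) + 3*exp(-I*pi/3) + exp(2*I*pi/3)) + (2 + 4*exp(-2*I*pi/3) + 3*exp(2*I*pi/3)) + (3) + (2 + 3*exp(-2*I*pi/3) + 4*exp(2*I*pi/3)) + (2 + exp(-2*I*pi/3) + 3*exp(2*I*pi/3) + 3*exp(I*pi/3))] = 12/6 = 2
  <chi_rho, chi_3> = (1/6)[1*(9)*conj(1) + 1*(3 + exp(-2*I*pi/3) + 2*exp(2*I*pi/3) + 3*exp(I*pi/3))*conj(-1) + 1*(3 + 2*exp(-2*I*pi/3) + 4*exp(2*I*pi/3))*conj(1) + 1*(3)*conj(-1) + 1*(3 + 4*exp(-2*I*pi/3) + 2*exp(2*I*pi/3))*conj(1) + 1*(3 + 3*exp(-I*pi/3) + 2*exp(-2*I*pi/3) + exp(2*I*pi/3))*conj(-1)]
      = (1/6)[(9) + (-3 - 3*exp(I*pi/3) - 2*exp(2*I*pi/3) - exp(-2*I*pi/3)) + (3 + 2*exp(-2*I*pi/3) + 4*exp(2*I*pi/3)) + (-3) + (3 + 4*exp(-2*I*pi/3) + 2*exp(2*I*pi/3)) + (-3 - exp(2*I*pi/3) - 2*exp(-2*I*pi/3) - 3*exp(-I*pi/3))] = 0/6 = 0
  <chi_rho, chi_4> = (1/6)[1*(9)*conj(1) + 1*(3 + exp(-2*I*pi/3) + 2*exp(2*I*pi/3) + 3*exp(I*pi/3))*conj(exp(-2*I*pi/3)) + 1*(3 + 2*exp(-2*I*pi/3) + 4*exp(2*I*pi/3))*conj(exp(2*I*pi/3)) + 1*(3)*conj(1) + 1*(3 + 4*exp(-2*I*pi/3) + 2*exp(2*I*pi/3))*conj(exp(-2*I*pi/3)) + 1*(3 + 3*exp(-I*pi/3) + 2*exp(-2*I*pi/3) + exp(2*I*pi/3))*conj(exp(2*I*pi/3))]
      = (1/6)[(9) + (-2 + 2*exp(-2*I*pi/3) + 3*exp(2*I*pi/3)) + (4 + 3*exp(-2*I*pi/3) + 2*exp(2*I*pi/3)) + (3) + (4 + 2*exp(-2*I*pi/3) + 3*exp(2*I*pi/3)) + (-2 + 3*exp(-2*I*pi/3) + 2*exp(2*I*pi/3))] = 6/6 = 1
  <chi_rho, chi_5> = (1/6)[1*(9)*conj(1) + 1*(3 + exp(-2*I*pi/3) + 2*exp(2*I*pi/3) + 3*exp(I*pi/3))*conj(exp(-I*pi/3)) + 1*(3 + 2*exp(-2*I*pi/3) + 4*exp(2*I*pi/3))*conj(exp(-2*I*pi/3)) + 1*(3)*conj(-1) + 1*(3 + 4*exp(-2*I*pi/3) + 2*exp(2*I*pi/3))*conj(exp(2*I*pi/3)) + 1*(3 + 3*exp(-I*pi/3) + 2*exp(-2*I*pi/3) + exp(2*I*pi/3))*conj(exp(I*pi/3))]
      = (1/6)[(9) + (-2 + exp(-I*pi/3) + 3*exp(2*I*pi/3) + 3*exp(I*pi/3)) + (2 + 4*exp(-2*I*pi/3) + 3*exp(2*I*pi/3)) + (-3) + (2 + 3*exp(-2*I*pi/3) + 4*exp(2*I*pi/3)) + (-2 + 3*exp(-2*I*pi/3) + 3*exp(-I*pi/3) + exp(I*pi/3))] = 0/6 = 0
(Exp terms are combined using exp(i*s)*conj(exp(i*t)) = exp(i*(s-t)), and sums of them are collapsed using the identity that for every m > 1 the m distinct m-th roots of unity sum to 0, e.g. 1 + exp(2*I*pi/3) + exp(-2*I*pi/3) = 0.)
Dimension check: dim(rho) = sum (mult * dim) = 3*1 + 3*1 + 2*1 + 0*1 + 1*1 + 0*1 = 9 = chi_rho(e) = 9.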